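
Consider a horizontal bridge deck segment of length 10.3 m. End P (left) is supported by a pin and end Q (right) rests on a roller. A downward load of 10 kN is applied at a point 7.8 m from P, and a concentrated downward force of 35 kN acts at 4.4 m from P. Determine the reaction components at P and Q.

Moments about P: Q_y·10.3 − 10·7.8 − 35·4.4 = 0 → Q_y = 232/10.3 = 22.5243 ≈ 22.52 kN.
ΣF_y = 0: P_y + 22.5243 − 10 − 35 = 0 → P_y = 22.48 kN.
ΣF_x = 0: no horizontal applied forces, so P_x = 0.

P_x = 0, P_y = 22.48 kN, Q_y = 22.52 kN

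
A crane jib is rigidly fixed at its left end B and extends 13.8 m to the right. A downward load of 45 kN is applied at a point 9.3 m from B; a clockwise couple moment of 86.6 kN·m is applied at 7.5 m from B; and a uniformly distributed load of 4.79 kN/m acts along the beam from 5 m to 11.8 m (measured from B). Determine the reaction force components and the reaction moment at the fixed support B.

B_x = 0, B_y = 77.57 kN, M_B = 778.7 kN·m

Resultant of the distributed load: 4.79 × 6.8 = 32.572 kN at 8.4 m from B.
ΣF_x = 0: B_x = 0.
ΣF_y = 0: B_y − 45 − 4.79·6.8 = 0 → B_y = 77.57 kN.
ΣM about B: M_B − 45·9.3 − 86.6 − (4.79·6.8)·8.4 = 0 → M_B = 778.7 kN·m.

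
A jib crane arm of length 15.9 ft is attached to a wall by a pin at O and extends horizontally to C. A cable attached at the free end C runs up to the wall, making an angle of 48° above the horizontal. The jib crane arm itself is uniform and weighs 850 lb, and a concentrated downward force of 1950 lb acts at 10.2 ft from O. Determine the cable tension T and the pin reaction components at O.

ΣM about O: T·sin48°·15.9 − 850·7.95 − 1950·10.2 = 0 → T = 26647.5/(15.9·0.743145) = 2255.2 ≈ 2255 lb.
ΣF_x = 0: O_x − T·cos48° = 0 → O_x = 2255.2 × 0.669131 = 1509 lb.
ΣF_y = 0: O_y + T·sin48° − 850 − 1950 = 0 → O_y = 2800 − 2255.2 × 0.743145 = 1124 lb.

T = 2255 lb, O_x = 1509 lb, O_y = 1124 lb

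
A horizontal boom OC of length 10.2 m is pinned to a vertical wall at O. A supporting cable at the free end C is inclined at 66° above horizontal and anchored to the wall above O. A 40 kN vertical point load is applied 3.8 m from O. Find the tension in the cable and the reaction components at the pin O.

ΣM about O: T·sin66°·10.2 − 40·3.8 = 0 → T = 152/(10.2·0.913545) = 16.3122 ≈ 16.31 kN.
ΣF_x = 0: O_x − T·cos66° = 0 → O_x = 16.3122 × 0.406737 = 6.635 kN.
ΣF_y = 0: O_y + T·sin66° − 40 = 0 → O_y = 40 − 16.3122 × 0.913545 = 25.10 kN.

T = 16.31 kN, O_x = 6.635 kN, O_y = 25.10 kN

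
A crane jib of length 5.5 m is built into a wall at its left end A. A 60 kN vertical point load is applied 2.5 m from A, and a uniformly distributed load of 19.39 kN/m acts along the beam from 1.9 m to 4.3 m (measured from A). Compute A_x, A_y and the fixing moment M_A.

Resultant of the distributed load: 19.39 × 2.4 = 46.536 kN at 3.1 m from A.
ΣF_x = 0: A_x = 0.
ΣF_y = 0: A_y − 60 − 19.39·2.4 = 0 → A_y = 106.5 kN.
ΣM about A: M_A − 60·2.5 − (19.39·2.4)·3.1 = 0 → M_A = 294.3 kN·m.

A_x = 0, A_y = 106.5 kN, M_A = 294.3 kN·m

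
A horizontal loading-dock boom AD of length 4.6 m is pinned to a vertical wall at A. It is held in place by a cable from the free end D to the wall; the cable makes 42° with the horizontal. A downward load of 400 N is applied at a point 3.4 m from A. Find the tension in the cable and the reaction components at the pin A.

T = 441.8 N, A_x = 328.4 N, A_y = 104.3 N

ΣM about A: T·sin42°·4.6 − 400·3.4 = 0 → T = 1360/(4.6·0.669131) = 441.845 ≈ 441.8 N.
ΣF_x = 0: A_x − T·cos42° = 0 → A_x = 441.845 × 0.743145 = 328.4 N.
ΣF_y = 0: A_y + T·sin42° − 400 = 0 → A_y = 400 − 441.845 × 0.669131 = 104.3 N.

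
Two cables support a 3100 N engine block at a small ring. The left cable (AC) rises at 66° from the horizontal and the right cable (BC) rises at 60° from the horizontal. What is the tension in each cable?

T_AC = 1916 N, T_BC = 1559 N

ΣF_x = 0: −T_AC·cos66° + T_BC·cos60° = 0 → T_BC = 0.813473·T_AC.
ΣF_y = 0: T_AC·sin66° + T_BC·sin60° = 3100.
Substitute: T_AC·(0.913545 + 0.813473·0.866025) = 3100 → T_AC = 1915.91 ≈ 1916 N.
Then T_BC = 0.813473 × 1915.91 = 1559 N.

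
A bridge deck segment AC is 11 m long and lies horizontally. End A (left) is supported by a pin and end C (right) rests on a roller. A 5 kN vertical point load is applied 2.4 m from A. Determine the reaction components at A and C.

A_x = 0, A_y = 3.909 kN, C_y = 1.091 kN

ΣM about A: C_y·11 − 5·2.4 = 0 → C_y = 12/11 = 1.09091 ≈ 1.091 kN.
ΣF_y = 0: A_y + 1.09091 − 5 = 0 → A_y = 3.909 kN.
ΣF_x = 0: no horizontal applied forces, so A_x = 0.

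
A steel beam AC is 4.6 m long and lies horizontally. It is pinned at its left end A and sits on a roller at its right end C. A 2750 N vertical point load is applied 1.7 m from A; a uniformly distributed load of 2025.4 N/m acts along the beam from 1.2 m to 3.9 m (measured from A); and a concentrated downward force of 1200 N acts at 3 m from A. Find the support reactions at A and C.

Resultant of the distributed load: 2025.4 × 2.7 = 5468.58 N at 2.55 m from A.
Moments about A: C_y·4.6 − 2750·1.7 − (2025.4·2.7)·2.55 − 1200·3 = 0 → C_y = 22219.879/4.6 = 4830.41 ≈ 4830 N.
ΣF_y = 0: A_y + 4830.41 − 2750 − 2025.4·2.7 − 1200 = 0 → A_y = 4588 N.
ΣF_x = 0: no horizontal applied forces, so A_x = 0.

A_x = 0, A_y = 4588 N, C_y = 4830 N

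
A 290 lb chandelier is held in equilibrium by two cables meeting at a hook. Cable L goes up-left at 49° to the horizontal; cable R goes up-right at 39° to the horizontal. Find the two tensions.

T_L = 225.5 lb, T_R = 190.4 lb

ΣF_x = 0: −T_L·cos49° + T_R·cos39° = 0 → T_R = 0.84419·T_L.
ΣF_y = 0: T_L·sin49° + T_R·sin39° = 290.
Substitute: T_L·(0.75471 + 0.84419·0.62932) = 290 → T_L = 225.51 ≈ 225.5 lb.
Then T_R = 0.84419 × 225.51 = 190.4 lb.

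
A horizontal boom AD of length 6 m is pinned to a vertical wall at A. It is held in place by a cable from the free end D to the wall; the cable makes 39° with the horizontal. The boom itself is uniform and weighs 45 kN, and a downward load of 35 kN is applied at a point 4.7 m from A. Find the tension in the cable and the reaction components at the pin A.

ΣM about A: T·sin39°·6 − 45·3 − 35·4.7 = 0 → T = 299.5/(6·0.62932) = 79.3184 ≈ 79.32 kN.
ΣF_x = 0: A_x − T·cos39° = 0 → A_x = 79.3184 × 0.777146 = 61.64 kN.
ΣF_y = 0: A_y + T·sin39° − 45 − 35 = 0 → A_y = 80 − 79.3184 × 0.62932 = 30.08 kN.

T = 79.32 kN, A_x = 61.64 kN, A_y = 30.08 kN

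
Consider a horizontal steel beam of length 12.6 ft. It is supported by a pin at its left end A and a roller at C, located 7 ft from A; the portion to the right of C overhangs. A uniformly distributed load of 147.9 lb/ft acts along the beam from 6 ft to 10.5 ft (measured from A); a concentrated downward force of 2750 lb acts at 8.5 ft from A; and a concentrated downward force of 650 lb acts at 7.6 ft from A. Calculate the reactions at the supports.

A_x = 0, A_y = -763.8 lb, C_y = 4829 lb

Resultant of the distributed load: 147.9 × 4.5 = 665.55 lb at 8.25 ft from A.
ΣM about A: C_y·7 − (147.9·4.5)·8.25 − 2750·8.5 − 650·7.6 = 0 → C_y = 33805.7875/7 = 4829.4 ≈ 4829 lb.
ΣF_y = 0: A_y + 4829.4 − 147.9·4.5 − 2750 − 650 = 0 → A_y = -763.8 lb.
ΣF_x = 0: no horizontal applied forces, so A_x = 0.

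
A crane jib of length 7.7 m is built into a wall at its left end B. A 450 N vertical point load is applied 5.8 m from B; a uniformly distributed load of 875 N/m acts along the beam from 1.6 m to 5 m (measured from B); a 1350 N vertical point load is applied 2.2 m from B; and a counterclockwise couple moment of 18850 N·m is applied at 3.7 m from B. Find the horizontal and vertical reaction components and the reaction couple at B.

Resultant of the distributed load: 875 × 3.4 = 2975 N at 3.3 m from B.
ΣF_x = 0: B_x = 0.
ΣF_y = 0: B_y − 450 − 875·3.4 − 1350 = 0 → B_y = 4775 N.
ΣM about B: M_B − 450·5.8 − (875·3.4)·3.3 − 1350·2.2 + 18850 = 0 → M_B = -3452 N·m.

B_x = 0, B_y = 4775 N, M_B = -3452 N·m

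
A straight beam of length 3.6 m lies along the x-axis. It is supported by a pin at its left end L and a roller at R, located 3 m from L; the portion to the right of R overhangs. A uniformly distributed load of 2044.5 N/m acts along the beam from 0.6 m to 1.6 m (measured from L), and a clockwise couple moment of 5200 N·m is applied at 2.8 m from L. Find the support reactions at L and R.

Resultant of the distributed load: 2044.5 × 1 = 2044.5 N at 1.1 m from L.
Moments about L: R_y·3 − (2044.5·1)·1.1 − 5200 = 0 → R_y = 7448.95/3 = 2482.98 ≈ 2483 N.
ΣF_y = 0: L_y + 2482.98 − 2044.5·1 = 0 → L_y = -438.5 N.
ΣF_x = 0: no horizontal applied forces, so L_x = 0.

L_x = 0, L_y = -438.5 N, R_y = 2483 N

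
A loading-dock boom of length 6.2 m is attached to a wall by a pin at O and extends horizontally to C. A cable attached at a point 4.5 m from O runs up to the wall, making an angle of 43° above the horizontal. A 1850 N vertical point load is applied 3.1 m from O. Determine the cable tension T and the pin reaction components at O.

ΣM about O: T·sin43°·4.5 − 1850·3.1 = 0 → T = 5735/(4.5·0.681998) = 1868.69 ≈ 1869 N.
ΣF_x = 0: O_x − T·cos43° = 0 → O_x = 1868.69 × 0.731354 = 1367 N.
ΣF_y = 0: O_y + T·sin43° − 1850 = 0 → O_y = 1850 − 1868.69 × 0.681998 = 575.6 N.

T = 1869 N, O_x = 1367 N, O_y = 575.6 N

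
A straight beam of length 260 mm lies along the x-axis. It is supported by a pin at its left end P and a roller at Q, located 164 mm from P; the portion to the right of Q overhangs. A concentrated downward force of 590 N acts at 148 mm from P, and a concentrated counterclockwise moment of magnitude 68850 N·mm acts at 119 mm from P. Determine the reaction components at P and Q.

P_x = 0, P_y = 477.4 N, Q_y = 112.6 N

ΣM about P: Q_y·164 − 590·148 + 68850 = 0 → Q_y = 18470/164 = 112.622 ≈ 112.6 N.
ΣF_y = 0: P_y + 112.622 − 590 = 0 → P_y = 477.4 N.
ΣF_x = 0: no horizontal applied forces, so P_x = 0.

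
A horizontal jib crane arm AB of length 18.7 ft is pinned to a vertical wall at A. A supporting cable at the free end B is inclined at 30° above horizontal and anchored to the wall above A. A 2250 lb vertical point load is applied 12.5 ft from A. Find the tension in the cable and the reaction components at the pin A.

T = 3008 lb, A_x = 2605 lb, A_y = 746.0 lb

ΣM about A: T·sin30°·18.7 − 2250·12.5 = 0 → T = 28125/(18.7·0.5) = 3008.02 ≈ 3008 lb.
ΣF_x = 0: A_x − T·cos30° = 0 → A_x = 3008.02 × 0.866025 = 2605 lb.
ΣF_y = 0: A_y + T·sin30° − 2250 = 0 → A_y = 2250 − 3008.02 × 0.5 = 746.0 lb.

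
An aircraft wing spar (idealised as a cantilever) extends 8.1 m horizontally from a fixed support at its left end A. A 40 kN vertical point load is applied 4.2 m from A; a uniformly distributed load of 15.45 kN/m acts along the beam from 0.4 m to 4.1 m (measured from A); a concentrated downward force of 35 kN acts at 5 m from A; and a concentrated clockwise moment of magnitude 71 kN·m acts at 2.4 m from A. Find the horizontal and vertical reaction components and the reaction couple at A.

A_x = 0, A_y = 132.2 kN, M_A = 542.6 kN·m

Resultant of the distributed load: 15.45 × 3.7 = 57.165 kN at 2.25 m from A.
ΣF_x = 0: A_x = 0.
ΣF_y = 0: A_y − 40 − 15.45·3.7 − 35 = 0 → A_y = 132.2 kN.
ΣM about A: M_A − 40·4.2 − (15.45·3.7)·2.25 − 35·5 − 71 = 0 → M_A = 542.6 kN·m.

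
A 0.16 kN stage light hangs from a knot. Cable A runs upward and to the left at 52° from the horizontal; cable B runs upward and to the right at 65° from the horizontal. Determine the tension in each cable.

T_A = 0.07589 kN, T_B = 0.1106 kN

ΣF_x = 0: −T_A·cos52° + T_B·cos65° = 0 → T_B = 1.45678·T_A.
ΣF_y = 0: T_A·sin52° + T_B·sin65° = 0.16.
Substitute: T_A·(0.788011 + 1.45678·0.906308) = 0.16 → T_A = 0.0758904 ≈ 0.07589 kN.
Then T_B = 1.45678 × 0.0758904 = 0.1106 kN.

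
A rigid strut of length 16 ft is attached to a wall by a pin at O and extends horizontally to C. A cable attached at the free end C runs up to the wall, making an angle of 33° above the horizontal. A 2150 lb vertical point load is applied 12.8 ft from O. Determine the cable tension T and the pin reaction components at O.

ΣM about O: T·sin33°·16 − 2150·12.8 = 0 → T = 27520/(16·0.544639) = 3158.06 ≈ 3158 lb.
ΣF_x = 0: O_x − T·cos33° = 0 → O_x = 3158.06 × 0.838671 = 2649 lb.
ΣF_y = 0: O_y + T·sin33° − 2150 = 0 → O_y = 2150 − 3158.06 × 0.544639 = 430.0 lb.

T = 3158 lb, O_x = 2649 lb, O_y = 430.0 lb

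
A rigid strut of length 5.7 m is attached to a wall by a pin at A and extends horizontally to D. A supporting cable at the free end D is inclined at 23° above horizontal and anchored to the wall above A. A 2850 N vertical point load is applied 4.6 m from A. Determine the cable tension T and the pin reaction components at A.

T = 5886 N, A_x = 5418 N, A_y = 550.0 N

ΣM about A: T·sin23°·5.7 − 2850·4.6 = 0 → T = 13110/(5.7·0.390731) = 5886.4 ≈ 5886 N.
ΣF_x = 0: A_x − T·cos23° = 0 → A_x = 5886.4 × 0.920505 = 5418 N.
ΣF_y = 0: A_y + T·sin23° − 2850 = 0 → A_y = 2850 − 5886.4 × 0.390731 = 550.0 N.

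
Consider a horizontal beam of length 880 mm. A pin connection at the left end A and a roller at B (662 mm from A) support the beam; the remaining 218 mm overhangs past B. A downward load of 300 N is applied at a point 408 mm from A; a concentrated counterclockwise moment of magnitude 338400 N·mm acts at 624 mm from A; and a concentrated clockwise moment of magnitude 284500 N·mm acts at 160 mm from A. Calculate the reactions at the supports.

Moments about A: B_y·662 − 300·408 + 338400 − 284500 = 0 → B_y = 68500/662 = 103.474 ≈ 103.5 N.
ΣF_y = 0: A_y + 103.474 − 300 = 0 → A_y = 196.5 N.
ΣF_x = 0: no horizontal applied forces, so A_x = 0.

A_x = 0, A_y = 196.5 N, B_y = 103.5 N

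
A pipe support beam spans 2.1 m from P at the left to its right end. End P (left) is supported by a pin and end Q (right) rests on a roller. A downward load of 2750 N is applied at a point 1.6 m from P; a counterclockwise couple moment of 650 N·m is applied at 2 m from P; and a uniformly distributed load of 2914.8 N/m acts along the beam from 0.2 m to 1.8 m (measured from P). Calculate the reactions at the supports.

Resultant of the distributed load: 2914.8 × 1.6 = 4663.68 N at 1 m from P.
ΣM about P: Q_y·2.1 − 2750·1.6 + 650 − (2914.8·1.6)·1 = 0 → Q_y = 8413.68/2.1 = 4006.51 ≈ 4007 N.
ΣF_y = 0: P_y + 4006.51 − 2750 − 2914.8·1.6 = 0 → P_y = 3407 N.
ΣF_x = 0: no horizontal applied forces, so P_x = 0.

P_x = 0, P_y = 3407 N, Q_y = 4007 N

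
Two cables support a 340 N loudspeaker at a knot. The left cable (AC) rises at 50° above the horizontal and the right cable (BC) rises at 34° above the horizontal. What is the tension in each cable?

ΣF_x = 0: −T_AC·cos50° + T_BC·cos34° = 0 → T_BC = 0.775342·T_AC.
ΣF_y = 0: T_AC·sin50° + T_BC·sin34° = 340.
Substitute: T_AC·(0.766044 + 0.775342·0.559193) = 340 → T_AC = 283.425 ≈ 283.4 N.
Then T_BC = 0.775342 × 283.425 = 219.8 N.

T_AC = 283.4 N, T_BC = 219.8 N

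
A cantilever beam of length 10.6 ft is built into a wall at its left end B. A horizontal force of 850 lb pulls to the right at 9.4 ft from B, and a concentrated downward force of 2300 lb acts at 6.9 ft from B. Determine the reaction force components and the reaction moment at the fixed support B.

ΣF_x = 0: B_x + 850 = 0 → B_x = -850.0 lb.
ΣF_y = 0: B_y − 2300 = 0 → B_y = 2300 lb.
ΣM about B: M_B − 2300·6.9 = 0 → M_B = 15870 lb·ft.

B_x = -850.0 lb, B_y = 2300 lb, M_B = 15870 lb·ft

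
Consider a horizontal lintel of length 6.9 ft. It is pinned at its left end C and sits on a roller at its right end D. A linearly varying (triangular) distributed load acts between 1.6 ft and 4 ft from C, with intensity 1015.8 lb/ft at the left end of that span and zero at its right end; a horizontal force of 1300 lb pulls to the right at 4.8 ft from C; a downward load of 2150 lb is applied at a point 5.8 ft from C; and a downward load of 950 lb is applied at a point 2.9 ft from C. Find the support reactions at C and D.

C_x = -1300 lb, C_y = 1688 lb, D_y = 2631 lb

Resultant of the triangular load: ½ × 1015.8 × 2.4 = 1218.96 lb, acting at 2.4 ft from C (one-third of the span from the peak).
Taking moments about C: D_y·6.9 − (½·1015.8·2.4)·2.4 − 2150·5.8 − 950·2.9 = 0 → D_y = 18150.504/6.9 = 2630.51 ≈ 2631 lb.
ΣF_y = 0: C_y + 2630.51 − ½·1015.8·2.4 − 2150 − 950 = 0 → C_y = 1688 lb.
ΣF_x = 0: C_x + 1300 = 0 → C_x = -1300 lb.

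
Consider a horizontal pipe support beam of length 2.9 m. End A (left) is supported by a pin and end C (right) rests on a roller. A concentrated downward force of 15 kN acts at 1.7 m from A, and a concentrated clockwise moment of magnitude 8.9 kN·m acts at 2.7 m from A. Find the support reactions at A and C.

Taking moments about A: C_y·2.9 − 15·1.7 − 8.9 = 0 → C_y = 34.4/2.9 = 11.8621 ≈ 11.86 kN.
ΣF_y = 0: A_y + 11.8621 − 15 = 0 → A_y = 3.138 kN.
ΣF_x = 0: no horizontal applied forces, so A_x = 0.

A_x = 0, A_y = 3.138 kN, C_y = 11.86 kN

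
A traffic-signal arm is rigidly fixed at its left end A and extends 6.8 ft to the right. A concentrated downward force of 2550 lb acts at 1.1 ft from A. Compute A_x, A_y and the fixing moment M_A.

ΣF_x = 0: A_x = 0.
ΣF_y = 0: A_y − 2550 = 0 → A_y = 2550 lb.
ΣM about A: M_A − 2550·1.1 = 0 → M_A = 2805 lb·ft.

A_x = 0, A_y = 2550 lb, M_A = 2805 lb·ft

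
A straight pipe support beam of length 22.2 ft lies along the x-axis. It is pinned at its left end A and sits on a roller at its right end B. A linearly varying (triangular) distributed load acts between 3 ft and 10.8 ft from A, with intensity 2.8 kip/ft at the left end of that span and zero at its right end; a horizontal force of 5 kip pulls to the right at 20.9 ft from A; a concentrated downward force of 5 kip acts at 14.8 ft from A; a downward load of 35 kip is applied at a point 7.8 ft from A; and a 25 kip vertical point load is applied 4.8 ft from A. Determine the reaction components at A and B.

A_x = -5.000 kip, A_y = 52.13 kip, B_y = 23.79 kip

Resultant of the triangular load: ½ × 2.8 × 7.8 = 10.92 kip, acting at 5.6 ft from A (one-third of the span from the peak).
Taking moments about A: B_y·22.2 − (½·2.8·7.8)·5.6 − 5·14.8 − 35·7.8 − 25·4.8 = 0 → B_y = 528.152/22.2 = 23.7906 ≈ 23.79 kip.
ΣF_y = 0: A_y + 23.7906 − ½·2.8·7.8 − 5 − 35 − 25 = 0 → A_y = 52.13 kip.
ΣF_x = 0: A_x + 5 = 0 → A_x = -5.000 kip.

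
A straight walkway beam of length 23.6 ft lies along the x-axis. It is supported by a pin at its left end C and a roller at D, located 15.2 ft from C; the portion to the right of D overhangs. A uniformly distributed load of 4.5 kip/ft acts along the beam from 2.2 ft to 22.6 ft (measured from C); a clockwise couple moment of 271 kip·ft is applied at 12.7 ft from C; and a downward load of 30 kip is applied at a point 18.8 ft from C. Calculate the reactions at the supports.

Resultant of the distributed load: 4.5 × 20.4 = 91.8 kip at 12.4 ft from C.
ΣM about C: D_y·15.2 − (4.5·20.4)·12.4 − 271 − 30·18.8 = 0 → D_y = 1973.32/15.2 = 129.824 ≈ 129.8 kip.
ΣF_y = 0: C_y + 129.824 − 4.5·20.4 − 30 = 0 → C_y = -8.024 kip.
ΣF_x = 0: no horizontal applied forces, so C_x = 0.

C_x = 0, C_y = -8.024 kip, D_y = 129.8 kip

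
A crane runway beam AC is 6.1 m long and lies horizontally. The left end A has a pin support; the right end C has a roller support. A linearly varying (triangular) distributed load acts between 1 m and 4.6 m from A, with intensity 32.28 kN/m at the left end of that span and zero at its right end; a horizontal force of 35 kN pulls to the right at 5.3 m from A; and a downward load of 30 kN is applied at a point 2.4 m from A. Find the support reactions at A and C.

A_x = -35.00 kN, A_y = 55.35 kN, C_y = 32.76 kN

Resultant of the triangular load: ½ × 32.28 × 3.6 = 58.104 kN, acting at 2.2 m from A (one-third of the span from the peak).
Moments about A: C_y·6.1 − (½·32.28·3.6)·2.2 − 30·2.4 = 0 → C_y = 199.8288/6.1 = 32.7588 ≈ 32.76 kN.
ΣF_y = 0: A_y + 32.7588 − ½·32.28·3.6 − 30 = 0 → A_y = 55.35 kN.
ΣF_x = 0: A_x + 35 = 0 → A_x = -35.00 kN.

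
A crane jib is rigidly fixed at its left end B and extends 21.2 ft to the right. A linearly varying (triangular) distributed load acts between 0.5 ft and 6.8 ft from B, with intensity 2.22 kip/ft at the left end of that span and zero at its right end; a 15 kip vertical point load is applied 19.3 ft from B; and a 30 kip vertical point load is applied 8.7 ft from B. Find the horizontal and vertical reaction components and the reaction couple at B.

B_x = 0, B_y = 51.99 kip, M_B = 568.7 kip·ft

Resultant of the triangular load: ½ × 2.22 × 6.3 = 6.993 kip, acting at 2.6 ft from B (one-third of the span from the peak).
ΣF_x = 0: B_x = 0.
ΣF_y = 0: B_y − ½·2.22·6.3 − 15 − 30 = 0 → B_y = 51.99 kip.
ΣM about B: M_B − (½·2.22·6.3)·2.6 − 15·19.3 − 30·8.7 = 0 → M_B = 568.7 kip·ft.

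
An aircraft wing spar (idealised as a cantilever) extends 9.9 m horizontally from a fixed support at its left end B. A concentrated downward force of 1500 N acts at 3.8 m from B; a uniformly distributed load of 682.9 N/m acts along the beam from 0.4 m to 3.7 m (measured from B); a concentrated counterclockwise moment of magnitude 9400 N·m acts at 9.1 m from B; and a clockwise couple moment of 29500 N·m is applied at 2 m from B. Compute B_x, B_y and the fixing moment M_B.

Resultant of the distributed load: 682.9 × 3.3 = 2253.57 N at 2.05 m from B.
ΣF_x = 0: B_x = 0.
ΣF_y = 0: B_y − 1500 − 682.9·3.3 = 0 → B_y = 3754 N.
ΣM about B: M_B − 1500·3.8 − (682.9·3.3)·2.05 + 9400 − 29500 = 0 → M_B = 30420 N·m.

B_x = 0, B_y = 3754 N, M_B = 30420 N·m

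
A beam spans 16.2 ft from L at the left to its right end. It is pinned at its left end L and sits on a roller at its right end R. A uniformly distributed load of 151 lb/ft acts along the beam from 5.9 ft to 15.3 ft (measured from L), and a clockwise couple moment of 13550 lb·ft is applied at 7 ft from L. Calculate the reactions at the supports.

Resultant of the distributed load: 151 × 9.4 = 1419.4 lb at 10.6 ft from L.
Moments about L: R_y·16.2 − (151·9.4)·10.6 − 13550 = 0 → R_y = 28595.64/16.2 = 1765.16 ≈ 1765 lb.
ΣF_y = 0: L_y + 1765.16 − 151·9.4 = 0 → L_y = -345.8 lb.
ΣF_x = 0: no horizontal applied forces, so L_x = 0.

L_x = 0, L_y = -345.8 lb, R_y = 1765 lb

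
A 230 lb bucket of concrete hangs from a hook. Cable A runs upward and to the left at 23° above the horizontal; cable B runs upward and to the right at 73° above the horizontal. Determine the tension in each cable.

T_A = 67.62 lb, T_B = 212.9 lb

ΣF_x = 0: −T_A·cos23° + T_B·cos73° = 0 → T_B = 3.14841·T_A.
ΣF_y = 0: T_A·sin23° + T_B·sin73° = 230.
Substitute: T_A·(0.390731 + 3.14841·0.956305) = 230 → T_A = 67.6158 ≈ 67.62 lb.
Then T_B = 3.14841 × 67.6158 = 212.9 lb.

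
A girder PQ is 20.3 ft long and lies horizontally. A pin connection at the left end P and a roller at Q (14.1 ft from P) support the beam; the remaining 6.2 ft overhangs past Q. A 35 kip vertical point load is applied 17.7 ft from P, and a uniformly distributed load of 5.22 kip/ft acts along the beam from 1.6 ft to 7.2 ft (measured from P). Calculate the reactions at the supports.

P_x = 0, P_y = 11.17 kip, Q_y = 53.06 kip

Resultant of the distributed load: 5.22 × 5.6 = 29.232 kip at 4.4 ft from P.
ΣM about P: Q_y·14.1 − 35·17.7 − (5.22·5.6)·4.4 = 0 → Q_y = 748.1208/14.1 = 53.0582 ≈ 53.06 kip.
ΣF_y = 0: P_y + 53.0582 − 35 − 5.22·5.6 = 0 → P_y = 11.17 kip.
ΣF_x = 0: no horizontal applied forces, so P_x = 0.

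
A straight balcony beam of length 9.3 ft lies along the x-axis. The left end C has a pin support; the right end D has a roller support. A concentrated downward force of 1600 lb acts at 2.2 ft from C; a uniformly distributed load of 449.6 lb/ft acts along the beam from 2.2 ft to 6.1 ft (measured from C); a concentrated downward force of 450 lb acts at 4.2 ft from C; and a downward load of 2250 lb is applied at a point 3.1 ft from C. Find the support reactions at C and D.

C_x = 0, C_y = 3939 lb, D_y = 2114 lb

Resultant of the distributed load: 449.6 × 3.9 = 1753.44 lb at 4.15 ft from C.
ΣM about C: D_y·9.3 − 1600·2.2 − (449.6·3.9)·4.15 − 450·4.2 − 2250·3.1 = 0 → D_y = 19661.776/9.3 = 2114.17 ≈ 2114 lb.
ΣF_y = 0: C_y + 2114.17 − 1600 − 449.6·3.9 − 450 − 2250 = 0 → C_y = 3939 lb.
ΣF_x = 0: no horizontal applied forces, so C_x = 0.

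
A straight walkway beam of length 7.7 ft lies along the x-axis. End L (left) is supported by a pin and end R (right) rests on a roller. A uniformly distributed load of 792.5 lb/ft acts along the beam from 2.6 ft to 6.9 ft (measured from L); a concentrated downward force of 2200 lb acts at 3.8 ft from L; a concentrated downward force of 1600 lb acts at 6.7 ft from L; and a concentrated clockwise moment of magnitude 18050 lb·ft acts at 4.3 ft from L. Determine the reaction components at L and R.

L_x = 0, L_y = 283.5 lb, R_y = 6924 lb

Resultant of the distributed load: 792.5 × 4.3 = 3407.75 lb at 4.75 ft from L.
Taking moments about L: R_y·7.7 − (792.5·4.3)·4.75 − 2200·3.8 − 1600·6.7 − 18050 = 0 → R_y = 53316.8125/7.7 = 6924.26 ≈ 6924 lb.
ΣF_y = 0: L_y + 6924.26 − 792.5·4.3 − 2200 − 1600 = 0 → L_y = 283.5 lb.
ΣF_x = 0: no horizontal applied forces, so L_x = 0.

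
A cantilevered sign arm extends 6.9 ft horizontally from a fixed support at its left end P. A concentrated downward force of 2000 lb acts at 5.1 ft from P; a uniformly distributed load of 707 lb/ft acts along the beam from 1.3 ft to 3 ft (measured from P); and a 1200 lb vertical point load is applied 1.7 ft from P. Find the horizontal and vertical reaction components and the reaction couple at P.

P_x = 0, P_y = 4402 lb, M_P = 14820 lb·ft

Resultant of the distributed load: 707 × 1.7 = 1201.9 lb at 2.15 ft from P.
ΣF_x = 0: P_x = 0.
ΣF_y = 0: P_y − 2000 − 707·1.7 − 1200 = 0 → P_y = 4402 lb.
ΣM about P: M_P − 2000·5.1 − (707·1.7)·2.15 − 1200·1.7 = 0 → M_P = 14820 lb·ft.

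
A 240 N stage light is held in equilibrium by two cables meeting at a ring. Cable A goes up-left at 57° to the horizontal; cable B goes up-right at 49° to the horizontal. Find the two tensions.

ΣF_x = 0: −T_A·cos57° + T_B·cos49° = 0 → T_B = 0.830168·T_A.
ΣF_y = 0: T_A·sin57° + T_B·sin49° = 240.
Substitute: T_A·(0.838671 + 0.830168·0.75471) = 240 → T_A = 163.799 ≈ 163.8 N.
Then T_B = 0.830168 × 163.799 = 136.0 N.

T_A = 163.8 N, T_B = 136.0 N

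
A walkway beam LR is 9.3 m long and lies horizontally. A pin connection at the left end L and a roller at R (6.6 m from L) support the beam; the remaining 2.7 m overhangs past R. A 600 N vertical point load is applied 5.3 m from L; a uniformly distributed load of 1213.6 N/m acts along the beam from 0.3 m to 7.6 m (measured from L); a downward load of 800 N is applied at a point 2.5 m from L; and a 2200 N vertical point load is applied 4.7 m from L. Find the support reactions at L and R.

L_x = 0, L_y = 4806 N, R_y = 7654 N

Resultant of the distributed load: 1213.6 × 7.3 = 8859.28 N at 3.95 m from L.
Moments about L: R_y·6.6 − 600·5.3 − (1213.6·7.3)·3.95 − 800·2.5 − 2200·4.7 = 0 → R_y = 50514.156/6.6 = 7653.66 ≈ 7654 N.
ΣF_y = 0: L_y + 7653.66 − 600 − 1213.6·7.3 − 800 − 2200 = 0 → L_y = 4806 N.
ΣF_x = 0: no horizontal applied forces, so L_x = 0.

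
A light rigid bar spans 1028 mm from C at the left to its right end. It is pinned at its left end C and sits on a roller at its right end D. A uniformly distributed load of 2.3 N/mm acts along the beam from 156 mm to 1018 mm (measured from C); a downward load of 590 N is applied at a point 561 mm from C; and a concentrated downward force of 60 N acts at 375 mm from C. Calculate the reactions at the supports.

C_x = 0, C_y = 1157 N, D_y = 1476 N

Resultant of the distributed load: 2.3 × 862 = 1982.6 N at 587 mm from C.
ΣM about C: D_y·1028 − (2.3·862)·587 − 590·561 − 60·375 = 0 → D_y = 1517276.2/1028 = 1475.95 ≈ 1476 N.
ΣF_y = 0: C_y + 1475.95 − 2.3·862 − 590 − 60 = 0 → C_y = 1157 N.
ΣF_x = 0: no horizontal applied forces, so C_x = 0.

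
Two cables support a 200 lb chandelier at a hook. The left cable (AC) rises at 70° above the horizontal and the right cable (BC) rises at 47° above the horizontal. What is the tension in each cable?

ΣF_x = 0: −T_AC·cos70° + T_BC·cos47° = 0 → T_BC = 0.501497·T_AC.
ΣF_y = 0: T_AC·sin70° + T_BC·sin47° = 200.
Substitute: T_AC·(0.939693 + 0.501497·0.731354) = 200 → T_AC = 153.085 ≈ 153.1 lb.
Then T_BC = 0.501497 × 153.085 = 76.77 lb.

T_AC = 153.1 lb, T_BC = 76.77 lb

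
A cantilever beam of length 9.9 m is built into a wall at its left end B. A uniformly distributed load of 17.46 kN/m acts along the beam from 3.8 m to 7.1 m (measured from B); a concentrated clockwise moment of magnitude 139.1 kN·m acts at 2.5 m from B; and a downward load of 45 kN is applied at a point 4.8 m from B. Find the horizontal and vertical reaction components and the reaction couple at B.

B_x = 0, B_y = 102.6 kN, M_B = 669.1 kN·m

Resultant of the distributed load: 17.46 × 3.3 = 57.618 kN at 5.45 m from B.
ΣF_x = 0: B_x = 0.
ΣF_y = 0: B_y − 17.46·3.3 − 45 = 0 → B_y = 102.6 kN.
ΣM about B: M_B − (17.46·3.3)·5.45 − 139.1 − 45·4.8 = 0 → M_B = 669.1 kN·m.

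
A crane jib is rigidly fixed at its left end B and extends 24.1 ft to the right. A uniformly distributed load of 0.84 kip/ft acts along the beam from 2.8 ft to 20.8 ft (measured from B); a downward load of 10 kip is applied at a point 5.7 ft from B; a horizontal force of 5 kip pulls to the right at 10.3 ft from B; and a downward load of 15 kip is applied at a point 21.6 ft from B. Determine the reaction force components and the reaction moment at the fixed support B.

B_x = -5.000 kip, B_y = 40.12 kip, M_B = 559.4 kip·ft

Resultant of the distributed load: 0.84 × 18 = 15.12 kip at 11.8 ft from B.
ΣF_x = 0: B_x + 5 = 0 → B_x = -5.000 kip.
ΣF_y = 0: B_y − 0.84·18 − 10 − 15 = 0 → B_y = 40.12 kip.
ΣM about B: M_B − (0.84·18)·11.8 − 10·5.7 − 15·21.6 = 0 → M_B = 559.4 kip·ft.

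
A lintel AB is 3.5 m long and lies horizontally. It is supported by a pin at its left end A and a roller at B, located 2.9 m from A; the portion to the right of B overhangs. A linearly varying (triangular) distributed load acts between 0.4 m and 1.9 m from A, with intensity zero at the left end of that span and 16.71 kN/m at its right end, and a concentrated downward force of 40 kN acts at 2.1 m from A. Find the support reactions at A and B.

Resultant of the triangular load: ½ × 16.71 × 1.5 = 12.5325 kN, acting at 1.4 m from A (one-third of the span from the peak).
Moments about A: B_y·2.9 − (½·16.71·1.5)·1.4 − 40·2.1 = 0 → B_y = 101.5455/2.9 = 35.0157 ≈ 35.02 kN.
ΣF_y = 0: A_y + 35.0157 − ½·16.71·1.5 − 40 = 0 → A_y = 17.52 kN.
ΣF_x = 0: no horizontal applied forces, so A_x = 0.

A_x = 0, A_y = 17.52 kN, B_y = 35.02 kN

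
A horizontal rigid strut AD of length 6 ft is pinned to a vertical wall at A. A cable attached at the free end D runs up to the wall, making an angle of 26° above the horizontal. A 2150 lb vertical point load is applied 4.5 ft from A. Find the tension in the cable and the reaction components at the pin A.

T = 3678 lb, A_x = 3306 lb, A_y = 537.5 lb

ΣM about A: T·sin26°·6 − 2150·4.5 = 0 → T = 9675/(6·0.438371) = 3678.39 ≈ 3678 lb.
ΣF_x = 0: A_x − T·cos26° = 0 → A_x = 3678.39 × 0.898794 = 3306 lb.
ΣF_y = 0: A_y + T·sin26° − 2150 = 0 → A_y = 2150 − 3678.39 × 0.438371 = 537.5 lb.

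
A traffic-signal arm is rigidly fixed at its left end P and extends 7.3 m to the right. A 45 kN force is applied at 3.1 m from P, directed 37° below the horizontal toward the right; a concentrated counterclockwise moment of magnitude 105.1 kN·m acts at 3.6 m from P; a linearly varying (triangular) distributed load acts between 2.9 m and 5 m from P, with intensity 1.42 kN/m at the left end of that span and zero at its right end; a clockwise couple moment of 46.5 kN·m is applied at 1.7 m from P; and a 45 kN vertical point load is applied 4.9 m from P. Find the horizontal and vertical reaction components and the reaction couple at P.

P_x = -35.94 kN, P_y = 73.57 kN, M_P = 251.2 kN·m

Resultant of the triangular load: ½ × 1.42 × 2.1 = 1.491 kN, acting at 3.6 m from P (one-third of the span from the peak).
ΣF_x = 0: P_x + 45·cos37° = 0 → P_x = -35.94 kN.
ΣF_y = 0: P_y − 45·sin37° − ½·1.42·2.1 − 45 = 0 → P_y = 73.57 kN.
ΣM about P: M_P − 45·sin37°·3.1 + 105.1 − (½·1.42·2.1)·3.6 − 46.5 − 45·4.9 = 0 → M_P = 251.2 kN·m.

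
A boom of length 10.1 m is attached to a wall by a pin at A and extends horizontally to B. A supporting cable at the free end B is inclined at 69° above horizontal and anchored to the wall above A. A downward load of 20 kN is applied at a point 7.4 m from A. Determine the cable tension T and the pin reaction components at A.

T = 15.70 kN, A_x = 5.625 kN, A_y = 5.347 kN

ΣM about A: T·sin69°·10.1 − 20·7.4 = 0 → T = 148/(10.1·0.93358) = 15.696 ≈ 15.70 kN.
ΣF_x = 0: A_x − T·cos69° = 0 → A_x = 15.696 × 0.358368 = 5.625 kN.
ΣF_y = 0: A_y + T·sin69° − 20 = 0 → A_y = 20 − 15.696 × 0.93358 = 5.347 kN.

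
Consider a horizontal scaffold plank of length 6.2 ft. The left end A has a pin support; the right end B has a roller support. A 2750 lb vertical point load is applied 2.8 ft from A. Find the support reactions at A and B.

Taking moments about A: B_y·6.2 − 2750·2.8 = 0 → B_y = 7700/6.2 = 1241.94 ≈ 1242 lb.
ΣF_y = 0: A_y + 1241.94 − 2750 = 0 → A_y = 1508 lb.
ΣF_x = 0: no horizontal applied forces, so A_x = 0.

A_x = 0, A_y = 1508 lb, B_y = 1242 lb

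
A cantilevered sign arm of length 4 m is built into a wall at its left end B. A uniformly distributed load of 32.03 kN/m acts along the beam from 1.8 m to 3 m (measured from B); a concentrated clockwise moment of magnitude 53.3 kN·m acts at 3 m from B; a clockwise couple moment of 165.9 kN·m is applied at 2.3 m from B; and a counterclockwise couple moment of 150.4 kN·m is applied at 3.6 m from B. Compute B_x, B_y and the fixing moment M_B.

Resultant of the distributed load: 32.03 × 1.2 = 38.436 kN at 2.4 m from B.
ΣF_x = 0: B_x = 0.
ΣF_y = 0: B_y − 32.03·1.2 = 0 → B_y = 38.44 kN.
ΣM about B: M_B − (32.03·1.2)·2.4 − 53.3 − 165.9 + 150.4 = 0 → M_B = 161.0 kN·m.

B_x = 0, B_y = 38.44 kN, M_B = 161.0 kN·m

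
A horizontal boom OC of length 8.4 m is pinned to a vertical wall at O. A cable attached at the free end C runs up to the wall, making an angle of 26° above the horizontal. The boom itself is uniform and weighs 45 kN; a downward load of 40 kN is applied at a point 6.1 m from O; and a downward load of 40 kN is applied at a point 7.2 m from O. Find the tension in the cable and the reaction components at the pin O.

T = 195.8 kN, O_x = 176.0 kN, O_y = 39.17 kN

ΣM about O: T·sin26°·8.4 − 45·4.2 − 40·6.1 − 40·7.2 = 0 → T = 721/(8.4·0.438371) = 195.801 ≈ 195.8 kN.
ΣF_x = 0: O_x − T·cos26° = 0 → O_x = 195.801 × 0.898794 = 176.0 kN.
ΣF_y = 0: O_y + T·sin26° − 45 − 40 − 40 = 0 → O_y = 125 − 195.801 × 0.438371 = 39.17 kN.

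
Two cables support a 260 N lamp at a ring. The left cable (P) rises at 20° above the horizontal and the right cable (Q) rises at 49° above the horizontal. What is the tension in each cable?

T_P = 182.7 N, T_Q = 261.7 N

ΣF_x = 0: −T_P·cos20° + T_Q·cos49° = 0 → T_Q = 1.43233·T_P.
ΣF_y = 0: T_P·sin20° + T_Q·sin49° = 260.
Substitute: T_P·(0.34202 + 1.43233·0.75471) = 260 → T_P = 182.711 ≈ 182.7 N.
Then T_Q = 1.43233 × 182.711 = 261.7 N.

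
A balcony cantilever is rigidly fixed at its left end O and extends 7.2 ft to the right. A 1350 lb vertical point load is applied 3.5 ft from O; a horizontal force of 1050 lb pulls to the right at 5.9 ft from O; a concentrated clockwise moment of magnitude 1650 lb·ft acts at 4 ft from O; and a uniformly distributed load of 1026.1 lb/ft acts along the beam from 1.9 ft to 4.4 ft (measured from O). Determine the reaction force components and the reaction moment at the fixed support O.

O_x = -1050 lb, O_y = 3915 lb, M_O = 14460 lb·ft

Resultant of the distributed load: 1026.1 × 2.5 = 2565.25 lb at 3.15 ft from O.
ΣF_x = 0: O_x + 1050 = 0 → O_x = -1050 lb.
ΣF_y = 0: O_y − 1350 − 1026.1·2.5 = 0 → O_y = 3915 lb.
ΣM about O: M_O − 1350·3.5 − 1650 − (1026.1·2.5)·3.15 = 0 → M_O = 14460 lb·ft.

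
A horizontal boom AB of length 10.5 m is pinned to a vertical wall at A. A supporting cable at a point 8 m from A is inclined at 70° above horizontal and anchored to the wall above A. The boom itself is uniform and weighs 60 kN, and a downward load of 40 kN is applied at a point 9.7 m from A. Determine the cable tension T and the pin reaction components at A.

ΣM about A: T·sin70°·8 − 60·5.25 − 40·9.7 = 0 → T = 703/(8·0.939693) = 93.5146 ≈ 93.51 kN.
ΣF_x = 0: A_x − T·cos70° = 0 → A_x = 93.5146 × 0.34202 = 31.98 kN.
ΣF_y = 0: A_y + T·sin70° − 60 − 40 = 0 → A_y = 100 − 93.5146 × 0.939693 = 12.12 kN.

T = 93.51 kN, A_x = 31.98 kN, A_y = 12.12 kN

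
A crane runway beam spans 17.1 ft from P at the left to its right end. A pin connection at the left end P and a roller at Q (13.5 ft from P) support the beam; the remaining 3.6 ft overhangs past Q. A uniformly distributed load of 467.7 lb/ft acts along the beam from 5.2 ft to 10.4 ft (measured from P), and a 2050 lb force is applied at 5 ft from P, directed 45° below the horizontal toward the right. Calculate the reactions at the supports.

P_x = -1450 lb, P_y = 1940 lb, Q_y = 1942 lb

Resultant of the distributed load: 467.7 × 5.2 = 2432.04 lb at 7.8 ft from P.
Taking moments about P: Q_y·13.5 − (467.7·5.2)·7.8 − 2050·sin45°·5 = 0 → Q_y = 26217.8/13.5 = 1942.06 ≈ 1942 lb.
ΣF_y = 0: P_y + 1942.06 − 467.7·5.2 − 2050·sin45° = 0 → P_y = 1940 lb.
ΣF_x = 0: P_x + 2050·cos45° = 0 → P_x = -1450 lb.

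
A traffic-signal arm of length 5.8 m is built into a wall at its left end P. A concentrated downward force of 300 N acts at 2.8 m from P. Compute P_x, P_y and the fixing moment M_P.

P_x = 0, P_y = 300.0 N, M_P = 840.0 N·m

ΣF_x = 0: P_x = 0.
ΣF_y = 0: P_y − 300 = 0 → P_y = 300.0 N.
ΣM about P: M_P − 300·2.8 = 0 → M_P = 840.0 N·m.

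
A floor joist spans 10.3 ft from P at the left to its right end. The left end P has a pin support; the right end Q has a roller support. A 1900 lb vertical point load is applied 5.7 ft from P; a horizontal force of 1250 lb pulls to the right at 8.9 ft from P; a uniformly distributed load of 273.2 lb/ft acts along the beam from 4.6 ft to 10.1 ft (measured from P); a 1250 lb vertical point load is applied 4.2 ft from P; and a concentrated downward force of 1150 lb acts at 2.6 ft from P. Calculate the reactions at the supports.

Resultant of the distributed load: 273.2 × 5.5 = 1502.6 lb at 7.35 ft from P.
Moments about P: Q_y·10.3 − 1900·5.7 − (273.2·5.5)·7.35 − 1250·4.2 − 1150·2.6 = 0 → Q_y = 30114.11/10.3 = 2923.7 ≈ 2924 lb.
ΣF_y = 0: P_y + 2923.7 − 1900 − 273.2·5.5 − 1250 − 1150 = 0 → P_y = 2879 lb.
ΣF_x = 0: P_x + 1250 = 0 → P_x = -1250 lb.

P_x = -1250 lb, P_y = 2879 lb, Q_y = 2924 lb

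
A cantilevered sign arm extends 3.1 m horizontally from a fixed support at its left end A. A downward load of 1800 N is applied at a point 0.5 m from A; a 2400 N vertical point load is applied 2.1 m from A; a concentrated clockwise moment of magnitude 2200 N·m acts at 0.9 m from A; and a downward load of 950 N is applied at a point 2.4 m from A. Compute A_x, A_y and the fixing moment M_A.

ΣF_x = 0: A_x = 0.
ΣF_y = 0: A_y − 1800 − 2400 − 950 = 0 → A_y = 5150 N.
ΣM about A: M_A − 1800·0.5 − 2400·2.1 − 2200 − 950·2.4 = 0 → M_A = 10420 N·m.

A_x = 0, A_y = 5150 N, M_A = 10420 N·m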